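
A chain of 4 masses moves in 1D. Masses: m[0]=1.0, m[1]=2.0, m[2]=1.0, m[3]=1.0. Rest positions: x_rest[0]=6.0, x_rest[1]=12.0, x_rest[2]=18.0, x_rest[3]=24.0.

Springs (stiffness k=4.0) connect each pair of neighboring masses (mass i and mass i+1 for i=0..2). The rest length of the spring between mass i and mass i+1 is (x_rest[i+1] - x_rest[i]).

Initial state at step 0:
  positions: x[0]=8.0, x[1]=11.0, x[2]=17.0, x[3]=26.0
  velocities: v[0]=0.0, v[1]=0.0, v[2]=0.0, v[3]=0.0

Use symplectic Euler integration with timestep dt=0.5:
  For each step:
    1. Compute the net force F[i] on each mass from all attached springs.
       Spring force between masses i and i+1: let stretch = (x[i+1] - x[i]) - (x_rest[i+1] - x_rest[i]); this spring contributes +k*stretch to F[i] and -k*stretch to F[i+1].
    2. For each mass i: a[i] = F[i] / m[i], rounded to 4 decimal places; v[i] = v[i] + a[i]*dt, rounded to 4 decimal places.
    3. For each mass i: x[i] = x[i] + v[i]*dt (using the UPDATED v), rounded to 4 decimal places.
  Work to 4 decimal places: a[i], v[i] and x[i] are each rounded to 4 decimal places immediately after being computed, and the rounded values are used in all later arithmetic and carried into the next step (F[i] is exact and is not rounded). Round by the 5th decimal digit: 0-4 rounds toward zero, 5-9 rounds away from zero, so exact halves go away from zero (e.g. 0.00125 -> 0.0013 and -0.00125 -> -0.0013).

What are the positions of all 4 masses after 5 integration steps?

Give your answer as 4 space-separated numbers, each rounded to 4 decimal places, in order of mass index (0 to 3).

Answer: 7.2500 11.7500 17.7500 24.5000

Derivation:
Step 0: x=[8.0000 11.0000 17.0000 26.0000] v=[0.0000 0.0000 0.0000 0.0000]
Step 1: x=[5.0000 12.5000 20.0000 23.0000] v=[-6.0000 3.0000 6.0000 -6.0000]
Step 2: x=[3.5000 14.0000 18.5000 23.0000] v=[-3.0000 3.0000 -3.0000 0.0000]
Step 3: x=[6.5000 12.5000 17.0000 24.5000] v=[6.0000 -3.0000 -3.0000 3.0000]
Step 4: x=[9.5000 10.2500 18.5000 24.5000] v=[6.0000 -4.5000 3.0000 0.0000]
Step 5: x=[7.2500 11.7500 17.7500 24.5000] v=[-4.5000 3.0000 -1.5000 0.0000]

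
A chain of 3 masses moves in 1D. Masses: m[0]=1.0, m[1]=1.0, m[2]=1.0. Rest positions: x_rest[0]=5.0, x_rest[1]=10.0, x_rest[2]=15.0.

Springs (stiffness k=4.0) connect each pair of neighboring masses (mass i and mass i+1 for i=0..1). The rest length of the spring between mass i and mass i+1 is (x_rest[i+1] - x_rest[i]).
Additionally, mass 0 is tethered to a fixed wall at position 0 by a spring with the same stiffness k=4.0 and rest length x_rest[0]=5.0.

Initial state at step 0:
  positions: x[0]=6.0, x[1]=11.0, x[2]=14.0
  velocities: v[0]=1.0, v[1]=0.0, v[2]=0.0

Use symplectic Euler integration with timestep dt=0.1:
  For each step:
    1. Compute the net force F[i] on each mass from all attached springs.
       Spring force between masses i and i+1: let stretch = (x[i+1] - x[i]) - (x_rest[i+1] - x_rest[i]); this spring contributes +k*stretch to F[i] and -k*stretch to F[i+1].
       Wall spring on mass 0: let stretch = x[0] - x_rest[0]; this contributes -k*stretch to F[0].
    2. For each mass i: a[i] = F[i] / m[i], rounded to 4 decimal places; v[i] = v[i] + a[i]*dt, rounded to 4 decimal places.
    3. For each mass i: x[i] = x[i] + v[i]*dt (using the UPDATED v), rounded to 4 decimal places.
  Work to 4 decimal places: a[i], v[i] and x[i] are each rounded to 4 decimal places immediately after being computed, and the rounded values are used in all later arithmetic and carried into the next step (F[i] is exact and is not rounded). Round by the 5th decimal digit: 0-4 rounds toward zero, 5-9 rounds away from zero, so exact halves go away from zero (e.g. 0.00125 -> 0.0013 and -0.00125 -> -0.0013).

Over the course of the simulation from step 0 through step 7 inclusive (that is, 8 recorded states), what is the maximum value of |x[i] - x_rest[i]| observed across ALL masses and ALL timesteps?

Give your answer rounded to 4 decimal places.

Step 0: x=[6.0000 11.0000 14.0000] v=[1.0000 0.0000 0.0000]
Step 1: x=[6.0600 10.9200 14.0800] v=[0.6000 -0.8000 0.8000]
Step 2: x=[6.0720 10.7720 14.2336] v=[0.1200 -1.4800 1.5360]
Step 3: x=[6.0291 10.5745 14.4487] v=[-0.4288 -1.9754 2.1514]
Step 4: x=[5.9269 10.3501 14.7089] v=[-1.0223 -2.2439 2.6017]
Step 5: x=[5.7645 10.1231 14.9947] v=[-1.6238 -2.2697 2.8582]
Step 6: x=[5.5459 9.9167 15.2857] v=[-2.1862 -2.0645 2.9096]
Step 7: x=[5.2803 9.7502 15.5619] v=[-2.6562 -1.6652 2.7620]
Max displacement = 1.0720

Answer: 1.0720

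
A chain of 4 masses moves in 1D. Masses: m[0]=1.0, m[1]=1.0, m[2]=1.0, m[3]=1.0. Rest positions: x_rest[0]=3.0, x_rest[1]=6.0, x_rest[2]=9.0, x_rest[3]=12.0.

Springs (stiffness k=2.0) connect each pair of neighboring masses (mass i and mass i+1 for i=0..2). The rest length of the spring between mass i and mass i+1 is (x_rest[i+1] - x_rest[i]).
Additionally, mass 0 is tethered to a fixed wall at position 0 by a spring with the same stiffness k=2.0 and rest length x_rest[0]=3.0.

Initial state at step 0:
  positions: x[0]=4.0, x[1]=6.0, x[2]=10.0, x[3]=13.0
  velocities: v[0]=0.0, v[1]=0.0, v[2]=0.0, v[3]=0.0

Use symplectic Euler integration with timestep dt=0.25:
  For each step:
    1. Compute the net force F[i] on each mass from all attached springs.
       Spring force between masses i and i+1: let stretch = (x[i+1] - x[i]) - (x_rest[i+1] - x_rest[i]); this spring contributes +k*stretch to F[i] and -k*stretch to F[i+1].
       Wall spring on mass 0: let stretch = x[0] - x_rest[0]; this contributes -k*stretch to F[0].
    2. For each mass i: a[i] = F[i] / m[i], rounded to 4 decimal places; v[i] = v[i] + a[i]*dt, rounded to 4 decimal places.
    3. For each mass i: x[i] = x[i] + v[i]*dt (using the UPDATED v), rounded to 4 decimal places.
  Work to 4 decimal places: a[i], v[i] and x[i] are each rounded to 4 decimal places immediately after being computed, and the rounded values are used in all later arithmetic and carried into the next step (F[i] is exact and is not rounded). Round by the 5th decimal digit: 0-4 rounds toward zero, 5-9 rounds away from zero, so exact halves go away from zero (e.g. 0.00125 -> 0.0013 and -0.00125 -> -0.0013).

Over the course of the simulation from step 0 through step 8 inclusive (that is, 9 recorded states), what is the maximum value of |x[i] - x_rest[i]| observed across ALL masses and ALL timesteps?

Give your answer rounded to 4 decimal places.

Answer: 1.1673

Derivation:
Step 0: x=[4.0000 6.0000 10.0000 13.0000] v=[0.0000 0.0000 0.0000 0.0000]
Step 1: x=[3.7500 6.2500 9.8750 13.0000] v=[-1.0000 1.0000 -0.5000 0.0000]
Step 2: x=[3.3438 6.6406 9.6875 12.9844] v=[-1.6250 1.5625 -0.7500 -0.0625]
Step 3: x=[2.9317 7.0000 9.5313 12.9317] v=[-1.6485 1.4376 -0.6250 -0.2110]
Step 4: x=[2.6617 7.1673 9.4837 12.8289] v=[-1.0802 0.6691 -0.1905 -0.4112]
Step 5: x=[2.6221 7.0609 9.5647 12.6830] v=[-0.1583 -0.4255 0.3239 -0.5838]
Step 6: x=[2.8096 6.7127 9.7225 12.5223] v=[0.7501 -1.3930 0.6312 -0.6430]
Step 7: x=[3.1338 6.2528 9.8541 12.3866] v=[1.2969 -1.8397 0.5262 -0.5429]
Step 8: x=[3.4562 5.8532 9.8521 12.3093] v=[1.2895 -1.5986 -0.0082 -0.3092]
Max displacement = 1.1673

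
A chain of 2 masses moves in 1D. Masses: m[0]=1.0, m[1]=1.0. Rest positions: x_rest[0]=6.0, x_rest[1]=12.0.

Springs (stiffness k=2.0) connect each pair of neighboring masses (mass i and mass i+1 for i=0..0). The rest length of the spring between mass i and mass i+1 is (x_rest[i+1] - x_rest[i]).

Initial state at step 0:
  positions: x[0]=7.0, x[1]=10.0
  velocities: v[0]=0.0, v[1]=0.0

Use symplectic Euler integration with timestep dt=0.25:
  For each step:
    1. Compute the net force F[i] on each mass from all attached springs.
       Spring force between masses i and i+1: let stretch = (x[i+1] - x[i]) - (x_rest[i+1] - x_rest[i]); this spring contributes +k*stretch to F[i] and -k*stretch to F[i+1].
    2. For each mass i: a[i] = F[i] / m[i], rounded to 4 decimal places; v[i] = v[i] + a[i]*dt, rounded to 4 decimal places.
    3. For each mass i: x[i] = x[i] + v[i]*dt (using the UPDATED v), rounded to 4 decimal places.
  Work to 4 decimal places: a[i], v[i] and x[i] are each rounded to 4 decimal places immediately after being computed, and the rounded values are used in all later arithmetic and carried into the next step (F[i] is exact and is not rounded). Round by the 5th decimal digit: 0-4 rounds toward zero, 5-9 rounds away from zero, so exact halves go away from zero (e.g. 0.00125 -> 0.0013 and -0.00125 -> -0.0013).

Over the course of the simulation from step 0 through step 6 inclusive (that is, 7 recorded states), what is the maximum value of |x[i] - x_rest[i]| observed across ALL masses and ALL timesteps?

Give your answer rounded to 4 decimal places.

Answer: 2.0333

Derivation:
Step 0: x=[7.0000 10.0000] v=[0.0000 0.0000]
Step 1: x=[6.6250 10.3750] v=[-1.5000 1.5000]
Step 2: x=[5.9688 11.0313] v=[-2.6250 2.6250]
Step 3: x=[5.1954 11.8048] v=[-3.0938 3.0938]
Step 4: x=[4.4981 12.5021] v=[-2.7891 2.7891]
Step 5: x=[4.0513 12.9489] v=[-1.7871 1.7871]
Step 6: x=[3.9667 13.0335] v=[-0.3383 0.3383]
Max displacement = 2.0333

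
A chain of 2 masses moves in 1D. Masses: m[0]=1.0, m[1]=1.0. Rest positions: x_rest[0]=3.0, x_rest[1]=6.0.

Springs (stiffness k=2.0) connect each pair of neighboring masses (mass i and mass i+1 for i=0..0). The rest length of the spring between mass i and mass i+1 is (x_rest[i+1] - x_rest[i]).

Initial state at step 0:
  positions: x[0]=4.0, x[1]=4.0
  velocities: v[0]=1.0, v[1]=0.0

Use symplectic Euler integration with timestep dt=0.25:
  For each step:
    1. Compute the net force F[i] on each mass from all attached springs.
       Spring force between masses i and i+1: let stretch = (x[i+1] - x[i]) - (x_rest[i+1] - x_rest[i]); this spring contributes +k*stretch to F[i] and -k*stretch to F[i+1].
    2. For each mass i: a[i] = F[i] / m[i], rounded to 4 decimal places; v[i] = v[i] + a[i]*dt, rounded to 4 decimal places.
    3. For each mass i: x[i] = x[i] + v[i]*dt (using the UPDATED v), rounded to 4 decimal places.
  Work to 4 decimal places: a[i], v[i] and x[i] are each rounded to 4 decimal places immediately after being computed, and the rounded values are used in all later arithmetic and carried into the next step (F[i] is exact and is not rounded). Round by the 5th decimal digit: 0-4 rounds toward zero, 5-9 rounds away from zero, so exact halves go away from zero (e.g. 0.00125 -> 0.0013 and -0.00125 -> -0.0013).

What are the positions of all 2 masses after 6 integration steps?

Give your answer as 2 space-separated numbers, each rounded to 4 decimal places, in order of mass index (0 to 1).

Answer: 1.7449 7.7552

Derivation:
Step 0: x=[4.0000 4.0000] v=[1.0000 0.0000]
Step 1: x=[3.8750 4.3750] v=[-0.5000 1.5000]
Step 2: x=[3.4375 5.0625] v=[-1.7500 2.7500]
Step 3: x=[2.8281 5.9219] v=[-2.4375 3.4375]
Step 4: x=[2.2305 6.7696] v=[-2.3906 3.3906]
Step 5: x=[1.8252 7.4249] v=[-1.6211 2.6211]
Step 6: x=[1.7449 7.7552] v=[-0.3213 1.3213]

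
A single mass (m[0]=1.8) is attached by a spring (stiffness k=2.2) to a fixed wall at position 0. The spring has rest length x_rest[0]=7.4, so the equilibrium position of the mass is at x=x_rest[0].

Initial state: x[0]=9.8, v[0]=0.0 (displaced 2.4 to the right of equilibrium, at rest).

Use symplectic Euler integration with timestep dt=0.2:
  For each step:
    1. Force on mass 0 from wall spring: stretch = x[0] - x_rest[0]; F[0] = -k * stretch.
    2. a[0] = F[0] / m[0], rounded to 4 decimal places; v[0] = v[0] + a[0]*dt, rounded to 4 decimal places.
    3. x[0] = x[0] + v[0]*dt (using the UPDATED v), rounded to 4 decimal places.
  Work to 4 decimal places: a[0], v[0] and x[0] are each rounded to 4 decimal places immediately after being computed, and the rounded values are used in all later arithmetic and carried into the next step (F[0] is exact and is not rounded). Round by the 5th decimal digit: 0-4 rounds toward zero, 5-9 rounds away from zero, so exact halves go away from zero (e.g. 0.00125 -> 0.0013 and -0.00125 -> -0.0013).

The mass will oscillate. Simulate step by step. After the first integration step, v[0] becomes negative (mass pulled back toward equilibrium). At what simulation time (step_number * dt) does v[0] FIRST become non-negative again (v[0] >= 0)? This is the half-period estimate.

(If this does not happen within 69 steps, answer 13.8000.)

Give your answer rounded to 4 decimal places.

Answer: 3.0000

Derivation:
Step 0: x=[9.8000] v=[0.0000]
Step 1: x=[9.6827] v=[-0.5867]
Step 2: x=[9.4538] v=[-1.1447]
Step 3: x=[9.1245] v=[-1.6467]
Step 4: x=[8.7109] v=[-2.0682]
Step 5: x=[8.2332] v=[-2.3886]
Step 6: x=[7.7147] v=[-2.5923]
Step 7: x=[7.1809] v=[-2.6692]
Step 8: x=[6.6578] v=[-2.6156]
Step 9: x=[6.1710] v=[-2.4342]
Step 10: x=[5.7442] v=[-2.1338]
Step 11: x=[5.3984] v=[-1.7290]
Step 12: x=[5.1505] v=[-1.2397]
Step 13: x=[5.0125] v=[-0.6898]
Step 14: x=[4.9913] v=[-0.1062]
Step 15: x=[5.0878] v=[0.4826]
First v>=0 after going negative at step 15, time=3.0000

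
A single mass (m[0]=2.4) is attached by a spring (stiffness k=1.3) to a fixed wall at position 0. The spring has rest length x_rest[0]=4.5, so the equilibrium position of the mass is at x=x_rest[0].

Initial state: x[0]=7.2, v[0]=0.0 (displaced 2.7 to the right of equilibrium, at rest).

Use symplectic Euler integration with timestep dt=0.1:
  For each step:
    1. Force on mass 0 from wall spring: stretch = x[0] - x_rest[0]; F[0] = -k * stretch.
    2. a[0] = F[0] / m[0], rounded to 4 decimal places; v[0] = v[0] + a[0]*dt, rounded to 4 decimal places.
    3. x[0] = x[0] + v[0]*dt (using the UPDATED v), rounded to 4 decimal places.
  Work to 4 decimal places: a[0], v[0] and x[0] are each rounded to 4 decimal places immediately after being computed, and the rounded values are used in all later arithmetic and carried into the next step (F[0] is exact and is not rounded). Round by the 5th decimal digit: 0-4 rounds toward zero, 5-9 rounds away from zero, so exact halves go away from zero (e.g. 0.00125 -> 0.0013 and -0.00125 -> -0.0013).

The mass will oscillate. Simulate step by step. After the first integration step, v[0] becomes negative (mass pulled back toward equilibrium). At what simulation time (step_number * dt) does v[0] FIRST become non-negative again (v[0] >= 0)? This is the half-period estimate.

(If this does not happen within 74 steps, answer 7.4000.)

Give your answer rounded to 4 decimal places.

Step 0: x=[7.2000] v=[0.0000]
Step 1: x=[7.1854] v=[-0.1463]
Step 2: x=[7.1562] v=[-0.2918]
Step 3: x=[7.1126] v=[-0.4357]
Step 4: x=[7.0549] v=[-0.5772]
Step 5: x=[6.9833] v=[-0.7156]
Step 6: x=[6.8983] v=[-0.8501]
Step 7: x=[6.8003] v=[-0.9800]
Step 8: x=[6.6898] v=[-1.1046]
Step 9: x=[6.5675] v=[-1.2232]
Step 10: x=[6.4340] v=[-1.3352]
Step 11: x=[6.2900] v=[-1.4400]
Step 12: x=[6.1363] v=[-1.5370]
Step 13: x=[5.9737] v=[-1.6256]
Step 14: x=[5.8032] v=[-1.7054]
Step 15: x=[5.6256] v=[-1.7760]
Step 16: x=[5.4419] v=[-1.8370]
Step 17: x=[5.2531] v=[-1.8880]
Step 18: x=[5.0602] v=[-1.9288]
Step 19: x=[4.8643] v=[-1.9591]
Step 20: x=[4.6664] v=[-1.9788]
Step 21: x=[4.4676] v=[-1.9878]
Step 22: x=[4.2690] v=[-1.9860]
Step 23: x=[4.0717] v=[-1.9735]
Step 24: x=[3.8767] v=[-1.9503]
Step 25: x=[3.6851] v=[-1.9165]
Step 26: x=[3.4979] v=[-1.8724]
Step 27: x=[3.3161] v=[-1.8181]
Step 28: x=[3.1407] v=[-1.7540]
Step 29: x=[2.9727] v=[-1.6804]
Step 30: x=[2.8129] v=[-1.5977]
Step 31: x=[2.6623] v=[-1.5063]
Step 32: x=[2.5216] v=[-1.4068]
Step 33: x=[2.3916] v=[-1.2996]
Step 34: x=[2.2731] v=[-1.1854]
Step 35: x=[2.1666] v=[-1.0648]
Step 36: x=[2.0728] v=[-0.9384]
Step 37: x=[1.9921] v=[-0.8069]
Step 38: x=[1.9250] v=[-0.6711]
Step 39: x=[1.8718] v=[-0.5316]
Step 40: x=[1.8329] v=[-0.3892]
Step 41: x=[1.8084] v=[-0.2447]
Step 42: x=[1.7985] v=[-0.0989]
Step 43: x=[1.8032] v=[0.0474]
First v>=0 after going negative at step 43, time=4.3000

Answer: 4.3000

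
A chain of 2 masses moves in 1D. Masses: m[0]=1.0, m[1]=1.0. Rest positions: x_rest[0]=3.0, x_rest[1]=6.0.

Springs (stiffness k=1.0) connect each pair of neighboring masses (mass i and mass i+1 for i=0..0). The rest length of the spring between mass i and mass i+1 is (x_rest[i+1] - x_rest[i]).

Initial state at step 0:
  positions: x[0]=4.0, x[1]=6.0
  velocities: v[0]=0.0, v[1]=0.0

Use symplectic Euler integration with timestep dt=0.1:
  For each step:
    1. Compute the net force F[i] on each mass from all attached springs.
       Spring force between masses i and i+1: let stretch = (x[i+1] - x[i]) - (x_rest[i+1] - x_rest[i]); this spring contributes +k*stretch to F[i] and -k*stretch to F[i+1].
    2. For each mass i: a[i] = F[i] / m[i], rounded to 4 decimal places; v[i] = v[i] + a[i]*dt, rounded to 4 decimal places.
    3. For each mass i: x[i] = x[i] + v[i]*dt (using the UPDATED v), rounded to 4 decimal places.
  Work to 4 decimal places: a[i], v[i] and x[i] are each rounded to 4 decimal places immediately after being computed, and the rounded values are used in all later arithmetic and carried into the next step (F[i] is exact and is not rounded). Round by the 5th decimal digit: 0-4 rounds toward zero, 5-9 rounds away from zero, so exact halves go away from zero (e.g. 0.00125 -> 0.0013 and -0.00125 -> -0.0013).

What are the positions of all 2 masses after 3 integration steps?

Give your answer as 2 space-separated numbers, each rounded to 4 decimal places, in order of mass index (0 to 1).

Answer: 3.9410 6.0590

Derivation:
Step 0: x=[4.0000 6.0000] v=[0.0000 0.0000]
Step 1: x=[3.9900 6.0100] v=[-0.1000 0.1000]
Step 2: x=[3.9702 6.0298] v=[-0.1980 0.1980]
Step 3: x=[3.9410 6.0590] v=[-0.2920 0.2920]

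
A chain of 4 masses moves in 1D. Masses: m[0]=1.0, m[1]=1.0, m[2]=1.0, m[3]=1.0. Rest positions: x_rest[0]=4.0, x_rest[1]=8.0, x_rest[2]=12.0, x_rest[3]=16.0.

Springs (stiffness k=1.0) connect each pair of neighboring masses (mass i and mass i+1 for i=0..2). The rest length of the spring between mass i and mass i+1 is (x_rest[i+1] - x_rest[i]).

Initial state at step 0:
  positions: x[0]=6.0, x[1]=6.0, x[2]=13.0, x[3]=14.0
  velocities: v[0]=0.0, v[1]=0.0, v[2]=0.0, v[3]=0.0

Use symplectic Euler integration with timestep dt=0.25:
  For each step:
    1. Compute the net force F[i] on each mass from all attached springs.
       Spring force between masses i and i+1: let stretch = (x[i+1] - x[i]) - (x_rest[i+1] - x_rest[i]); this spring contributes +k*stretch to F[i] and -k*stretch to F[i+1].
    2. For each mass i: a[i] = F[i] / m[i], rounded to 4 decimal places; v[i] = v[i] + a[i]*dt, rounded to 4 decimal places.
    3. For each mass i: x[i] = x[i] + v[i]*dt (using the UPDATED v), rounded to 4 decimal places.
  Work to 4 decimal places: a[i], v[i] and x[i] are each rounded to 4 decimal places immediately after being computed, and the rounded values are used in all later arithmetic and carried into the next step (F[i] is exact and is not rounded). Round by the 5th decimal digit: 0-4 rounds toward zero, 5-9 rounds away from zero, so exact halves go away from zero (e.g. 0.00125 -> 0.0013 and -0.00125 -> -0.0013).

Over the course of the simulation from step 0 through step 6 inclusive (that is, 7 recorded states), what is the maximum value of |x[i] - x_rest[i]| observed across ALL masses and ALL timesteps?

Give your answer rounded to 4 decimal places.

Answer: 2.2651

Derivation:
Step 0: x=[6.0000 6.0000 13.0000 14.0000] v=[0.0000 0.0000 0.0000 0.0000]
Step 1: x=[5.7500 6.4375 12.6250 14.1875] v=[-1.0000 1.7500 -1.5000 0.7500]
Step 2: x=[5.2930 7.2188 11.9609 14.5274] v=[-1.8281 3.1250 -2.6563 1.3594]
Step 3: x=[4.7063 8.1761 11.1609 14.9569] v=[-2.3467 3.8291 -3.2002 1.7178]
Step 4: x=[4.0865 9.1031 10.4116 15.3991] v=[-2.4793 3.7079 -2.9974 1.7688]
Step 5: x=[3.5302 9.7983 9.8922 15.7796] v=[-2.2252 2.7809 -2.0777 1.5219]
Step 6: x=[3.1157 10.1077 9.7349 16.0421] v=[-1.6582 1.2374 -0.6293 1.0501]
Max displacement = 2.2651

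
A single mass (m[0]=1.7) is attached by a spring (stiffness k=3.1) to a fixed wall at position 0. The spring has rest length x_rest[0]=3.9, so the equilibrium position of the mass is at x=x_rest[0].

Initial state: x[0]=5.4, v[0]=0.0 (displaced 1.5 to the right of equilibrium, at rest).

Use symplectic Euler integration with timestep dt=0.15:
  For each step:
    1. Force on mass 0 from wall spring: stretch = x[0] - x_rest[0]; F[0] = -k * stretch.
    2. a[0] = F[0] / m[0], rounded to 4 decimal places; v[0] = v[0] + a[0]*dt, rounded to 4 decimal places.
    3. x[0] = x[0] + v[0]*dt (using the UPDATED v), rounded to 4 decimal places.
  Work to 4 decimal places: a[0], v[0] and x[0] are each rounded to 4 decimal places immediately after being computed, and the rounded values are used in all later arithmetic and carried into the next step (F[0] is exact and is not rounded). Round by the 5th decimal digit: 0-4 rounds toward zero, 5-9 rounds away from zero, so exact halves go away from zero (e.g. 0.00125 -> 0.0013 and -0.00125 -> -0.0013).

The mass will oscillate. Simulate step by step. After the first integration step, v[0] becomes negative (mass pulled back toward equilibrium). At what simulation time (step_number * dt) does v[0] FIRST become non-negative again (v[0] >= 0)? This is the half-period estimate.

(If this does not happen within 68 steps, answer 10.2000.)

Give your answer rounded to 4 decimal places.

Answer: 2.4000

Derivation:
Step 0: x=[5.4000] v=[0.0000]
Step 1: x=[5.3385] v=[-0.4103]
Step 2: x=[5.2179] v=[-0.8038]
Step 3: x=[5.0433] v=[-1.1643]
Step 4: x=[4.8218] v=[-1.4770]
Step 5: x=[4.5624] v=[-1.7291]
Step 6: x=[4.2759] v=[-1.9103]
Step 7: x=[3.9739] v=[-2.0131]
Step 8: x=[3.6689] v=[-2.0333]
Step 9: x=[3.3734] v=[-1.9701]
Step 10: x=[3.0995] v=[-1.8261]
Step 11: x=[2.8584] v=[-1.6071]
Step 12: x=[2.6601] v=[-1.3222]
Step 13: x=[2.5126] v=[-0.9831]
Step 14: x=[2.4221] v=[-0.6036]
Step 15: x=[2.3922] v=[-0.1994]
Step 16: x=[2.4242] v=[0.2130]
First v>=0 after going negative at step 16, time=2.4000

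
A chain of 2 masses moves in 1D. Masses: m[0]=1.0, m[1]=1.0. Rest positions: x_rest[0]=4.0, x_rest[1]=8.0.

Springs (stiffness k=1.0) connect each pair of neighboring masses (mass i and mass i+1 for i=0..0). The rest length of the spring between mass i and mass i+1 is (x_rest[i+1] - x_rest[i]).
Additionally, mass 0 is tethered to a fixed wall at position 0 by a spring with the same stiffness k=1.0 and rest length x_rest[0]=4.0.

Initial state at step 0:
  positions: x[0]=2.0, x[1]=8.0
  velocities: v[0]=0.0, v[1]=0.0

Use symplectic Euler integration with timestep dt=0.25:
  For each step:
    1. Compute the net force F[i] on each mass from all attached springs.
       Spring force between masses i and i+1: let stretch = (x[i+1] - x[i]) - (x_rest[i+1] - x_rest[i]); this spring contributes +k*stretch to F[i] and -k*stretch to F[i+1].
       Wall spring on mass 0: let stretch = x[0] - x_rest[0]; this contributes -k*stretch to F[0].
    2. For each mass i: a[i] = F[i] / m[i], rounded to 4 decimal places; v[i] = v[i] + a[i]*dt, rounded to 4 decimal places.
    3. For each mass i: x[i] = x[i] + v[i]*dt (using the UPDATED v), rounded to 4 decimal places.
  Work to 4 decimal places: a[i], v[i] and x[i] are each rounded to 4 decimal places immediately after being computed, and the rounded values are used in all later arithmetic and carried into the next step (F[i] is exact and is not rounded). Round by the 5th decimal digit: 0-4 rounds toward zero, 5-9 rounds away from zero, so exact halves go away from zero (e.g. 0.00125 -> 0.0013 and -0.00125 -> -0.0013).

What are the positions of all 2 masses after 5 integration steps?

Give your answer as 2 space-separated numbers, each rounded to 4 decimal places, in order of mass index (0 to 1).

Answer: 4.5514 6.8416

Derivation:
Step 0: x=[2.0000 8.0000] v=[0.0000 0.0000]
Step 1: x=[2.2500 7.8750] v=[1.0000 -0.5000]
Step 2: x=[2.7110 7.6484] v=[1.8438 -0.9063]
Step 3: x=[3.3111 7.3632] v=[2.4004 -1.1407]
Step 4: x=[3.9575 7.0748] v=[2.5857 -1.1537]
Step 5: x=[4.5514 6.8416] v=[2.3757 -0.9330]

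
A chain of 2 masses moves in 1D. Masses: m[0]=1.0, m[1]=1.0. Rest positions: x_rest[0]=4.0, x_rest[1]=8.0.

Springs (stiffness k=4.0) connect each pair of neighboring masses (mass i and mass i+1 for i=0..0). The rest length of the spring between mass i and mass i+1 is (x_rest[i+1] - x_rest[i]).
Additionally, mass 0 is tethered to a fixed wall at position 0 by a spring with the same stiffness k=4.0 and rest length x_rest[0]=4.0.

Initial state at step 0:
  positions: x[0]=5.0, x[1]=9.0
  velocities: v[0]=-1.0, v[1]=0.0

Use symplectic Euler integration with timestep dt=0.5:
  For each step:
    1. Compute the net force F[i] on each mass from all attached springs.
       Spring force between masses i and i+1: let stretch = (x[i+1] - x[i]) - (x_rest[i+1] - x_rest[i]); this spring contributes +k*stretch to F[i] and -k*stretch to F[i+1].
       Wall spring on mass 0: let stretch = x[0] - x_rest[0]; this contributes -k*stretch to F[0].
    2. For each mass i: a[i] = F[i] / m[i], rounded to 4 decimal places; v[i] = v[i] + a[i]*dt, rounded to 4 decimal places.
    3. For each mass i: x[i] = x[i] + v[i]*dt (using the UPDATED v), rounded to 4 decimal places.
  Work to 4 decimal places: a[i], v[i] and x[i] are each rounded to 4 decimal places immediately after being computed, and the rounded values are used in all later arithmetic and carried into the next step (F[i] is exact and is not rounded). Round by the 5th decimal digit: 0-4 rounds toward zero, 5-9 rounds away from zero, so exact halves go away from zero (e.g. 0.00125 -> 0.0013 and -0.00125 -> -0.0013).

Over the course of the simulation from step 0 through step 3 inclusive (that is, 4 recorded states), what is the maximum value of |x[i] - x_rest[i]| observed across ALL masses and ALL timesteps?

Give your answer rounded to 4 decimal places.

Step 0: x=[5.0000 9.0000] v=[-1.0000 0.0000]
Step 1: x=[3.5000 9.0000] v=[-3.0000 0.0000]
Step 2: x=[4.0000 7.5000] v=[1.0000 -3.0000]
Step 3: x=[4.0000 6.5000] v=[0.0000 -2.0000]
Max displacement = 1.5000

Answer: 1.5000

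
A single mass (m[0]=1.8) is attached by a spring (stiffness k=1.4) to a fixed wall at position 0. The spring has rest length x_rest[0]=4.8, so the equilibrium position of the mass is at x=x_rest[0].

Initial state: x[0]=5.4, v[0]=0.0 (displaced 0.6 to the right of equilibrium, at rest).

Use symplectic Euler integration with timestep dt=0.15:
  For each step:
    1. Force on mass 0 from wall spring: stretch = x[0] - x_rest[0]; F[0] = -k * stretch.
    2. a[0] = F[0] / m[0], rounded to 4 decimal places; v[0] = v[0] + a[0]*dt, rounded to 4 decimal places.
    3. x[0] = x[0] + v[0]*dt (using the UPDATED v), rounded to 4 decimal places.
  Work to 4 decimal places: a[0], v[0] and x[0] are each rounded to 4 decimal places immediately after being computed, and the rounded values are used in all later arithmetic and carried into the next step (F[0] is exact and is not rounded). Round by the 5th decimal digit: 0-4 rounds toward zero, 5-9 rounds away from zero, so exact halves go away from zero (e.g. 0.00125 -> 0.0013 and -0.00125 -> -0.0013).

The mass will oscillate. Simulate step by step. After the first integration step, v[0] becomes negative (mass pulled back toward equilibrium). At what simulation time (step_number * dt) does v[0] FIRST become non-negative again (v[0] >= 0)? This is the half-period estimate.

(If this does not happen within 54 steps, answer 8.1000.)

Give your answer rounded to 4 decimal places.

Answer: 3.6000

Derivation:
Step 0: x=[5.4000] v=[0.0000]
Step 1: x=[5.3895] v=[-0.0700]
Step 2: x=[5.3687] v=[-0.1388]
Step 3: x=[5.3379] v=[-0.2051]
Step 4: x=[5.2977] v=[-0.2679]
Step 5: x=[5.2488] v=[-0.3260]
Step 6: x=[5.1920] v=[-0.3784]
Step 7: x=[5.1284] v=[-0.4241]
Step 8: x=[5.0590] v=[-0.4624]
Step 9: x=[4.9851] v=[-0.4926]
Step 10: x=[4.9080] v=[-0.5142]
Step 11: x=[4.8290] v=[-0.5268]
Step 12: x=[4.7495] v=[-0.5302]
Step 13: x=[4.6709] v=[-0.5243]
Step 14: x=[4.5945] v=[-0.5092]
Step 15: x=[4.5217] v=[-0.4852]
Step 16: x=[4.4538] v=[-0.4527]
Step 17: x=[4.3920] v=[-0.4123]
Step 18: x=[4.3373] v=[-0.3647]
Step 19: x=[4.2907] v=[-0.3107]
Step 20: x=[4.2530] v=[-0.2513]
Step 21: x=[4.2249] v=[-0.1875]
Step 22: x=[4.2068] v=[-0.1204]
Step 23: x=[4.1991] v=[-0.0512]
Step 24: x=[4.2019] v=[0.0189]
First v>=0 after going negative at step 24, time=3.6000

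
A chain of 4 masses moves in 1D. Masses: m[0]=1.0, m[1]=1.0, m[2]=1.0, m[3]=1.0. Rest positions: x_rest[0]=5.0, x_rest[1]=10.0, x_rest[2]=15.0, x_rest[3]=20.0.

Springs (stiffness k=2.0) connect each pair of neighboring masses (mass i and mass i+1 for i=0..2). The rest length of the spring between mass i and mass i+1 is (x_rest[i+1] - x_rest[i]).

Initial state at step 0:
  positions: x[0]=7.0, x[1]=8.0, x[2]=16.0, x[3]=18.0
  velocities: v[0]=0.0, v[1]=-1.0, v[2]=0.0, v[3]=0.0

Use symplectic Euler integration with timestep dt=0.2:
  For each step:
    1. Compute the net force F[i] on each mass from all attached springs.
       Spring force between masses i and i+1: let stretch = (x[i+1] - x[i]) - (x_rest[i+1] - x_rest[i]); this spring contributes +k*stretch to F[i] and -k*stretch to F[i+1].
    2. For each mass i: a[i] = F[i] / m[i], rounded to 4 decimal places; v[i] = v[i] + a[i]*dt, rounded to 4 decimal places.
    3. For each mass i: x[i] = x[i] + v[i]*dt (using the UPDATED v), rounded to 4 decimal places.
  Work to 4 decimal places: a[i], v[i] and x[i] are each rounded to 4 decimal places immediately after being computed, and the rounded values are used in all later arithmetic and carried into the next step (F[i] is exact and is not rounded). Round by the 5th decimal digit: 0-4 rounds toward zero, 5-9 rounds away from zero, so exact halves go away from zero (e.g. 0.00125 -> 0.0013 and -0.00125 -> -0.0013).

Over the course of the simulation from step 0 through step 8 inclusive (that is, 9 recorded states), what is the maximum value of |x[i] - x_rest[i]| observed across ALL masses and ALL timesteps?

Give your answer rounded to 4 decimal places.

Step 0: x=[7.0000 8.0000 16.0000 18.0000] v=[0.0000 -1.0000 0.0000 0.0000]
Step 1: x=[6.6800 8.3600 15.5200 18.2400] v=[-1.6000 1.8000 -2.4000 1.2000]
Step 2: x=[6.0944 9.1584 14.6848 18.6624] v=[-2.9280 3.9920 -4.1760 2.1120]
Step 3: x=[5.3539 10.1538 13.7257 19.1666] v=[-3.7024 4.9770 -4.7955 2.5210]
Step 4: x=[4.5974 11.0510 12.9161 19.6355] v=[-3.7824 4.4858 -4.0479 2.3446]
Step 5: x=[3.9572 11.5811 12.4949 19.9669] v=[-3.2010 2.6504 -2.1062 1.6568]
Step 6: x=[3.5269 11.5744 12.5983 20.1005] v=[-2.1514 -0.0336 0.5171 0.6680]
Step 7: x=[3.3404 11.0058 13.2200 20.0339] v=[-0.9324 -2.8430 3.1084 -0.3329]
Step 8: x=[3.3672 10.0011 14.2097 19.8222] v=[0.1338 -5.0235 4.9483 -1.0585]
Max displacement = 2.5051

Answer: 2.5051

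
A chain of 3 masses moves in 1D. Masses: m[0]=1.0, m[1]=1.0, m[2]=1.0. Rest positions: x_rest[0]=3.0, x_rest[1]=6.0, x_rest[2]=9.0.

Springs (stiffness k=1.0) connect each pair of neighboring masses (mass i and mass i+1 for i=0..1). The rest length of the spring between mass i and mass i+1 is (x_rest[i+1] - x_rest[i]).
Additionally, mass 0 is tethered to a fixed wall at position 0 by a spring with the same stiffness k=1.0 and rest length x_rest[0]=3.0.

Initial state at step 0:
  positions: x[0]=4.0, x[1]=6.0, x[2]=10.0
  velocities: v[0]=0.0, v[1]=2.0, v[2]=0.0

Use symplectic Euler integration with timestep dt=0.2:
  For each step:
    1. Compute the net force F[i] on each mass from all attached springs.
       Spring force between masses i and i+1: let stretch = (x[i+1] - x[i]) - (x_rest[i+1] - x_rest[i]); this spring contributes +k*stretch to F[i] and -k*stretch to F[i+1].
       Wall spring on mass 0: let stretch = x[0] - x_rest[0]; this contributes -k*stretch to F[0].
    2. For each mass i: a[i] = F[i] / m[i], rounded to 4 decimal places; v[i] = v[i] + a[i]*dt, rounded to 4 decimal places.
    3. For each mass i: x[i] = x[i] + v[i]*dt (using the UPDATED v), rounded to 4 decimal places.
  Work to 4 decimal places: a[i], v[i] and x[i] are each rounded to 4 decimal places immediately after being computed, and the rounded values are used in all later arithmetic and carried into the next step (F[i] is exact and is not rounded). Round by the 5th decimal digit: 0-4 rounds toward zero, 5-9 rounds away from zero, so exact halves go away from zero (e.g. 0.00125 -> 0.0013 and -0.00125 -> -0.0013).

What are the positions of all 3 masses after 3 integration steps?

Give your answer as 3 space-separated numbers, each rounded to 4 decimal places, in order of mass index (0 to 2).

Step 0: x=[4.0000 6.0000 10.0000] v=[0.0000 2.0000 0.0000]
Step 1: x=[3.9200 6.4800 9.9600] v=[-0.4000 2.4000 -0.2000]
Step 2: x=[3.7856 6.9968 9.9008] v=[-0.6720 2.5840 -0.2960]
Step 3: x=[3.6282 7.5013 9.8454] v=[-0.7869 2.5226 -0.2768]

Answer: 3.6282 7.5013 9.8454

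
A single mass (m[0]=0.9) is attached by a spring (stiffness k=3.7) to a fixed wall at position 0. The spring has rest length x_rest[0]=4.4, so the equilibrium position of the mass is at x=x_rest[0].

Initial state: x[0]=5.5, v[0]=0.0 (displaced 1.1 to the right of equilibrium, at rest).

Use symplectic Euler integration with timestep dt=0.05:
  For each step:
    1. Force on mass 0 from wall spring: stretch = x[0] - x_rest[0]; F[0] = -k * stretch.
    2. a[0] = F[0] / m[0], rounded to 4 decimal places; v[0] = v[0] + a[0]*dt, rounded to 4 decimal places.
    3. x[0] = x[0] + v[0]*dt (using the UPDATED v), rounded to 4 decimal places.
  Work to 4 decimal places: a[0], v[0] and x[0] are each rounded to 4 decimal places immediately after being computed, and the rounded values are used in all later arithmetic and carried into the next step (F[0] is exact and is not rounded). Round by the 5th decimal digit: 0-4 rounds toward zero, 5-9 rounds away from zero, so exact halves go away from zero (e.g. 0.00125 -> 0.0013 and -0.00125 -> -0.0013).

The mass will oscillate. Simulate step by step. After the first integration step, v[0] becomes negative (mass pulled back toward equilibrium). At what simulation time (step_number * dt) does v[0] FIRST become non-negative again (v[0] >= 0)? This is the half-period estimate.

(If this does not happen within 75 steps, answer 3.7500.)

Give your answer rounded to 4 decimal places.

Step 0: x=[5.5000] v=[0.0000]
Step 1: x=[5.4887] v=[-0.2261]
Step 2: x=[5.4662] v=[-0.4499]
Step 3: x=[5.4327] v=[-0.6691]
Step 4: x=[5.3886] v=[-0.8814]
Step 5: x=[5.3344] v=[-1.0846]
Step 6: x=[5.2706] v=[-1.2767]
Step 7: x=[5.1978] v=[-1.4557]
Step 8: x=[5.1168] v=[-1.6197]
Step 9: x=[5.0285] v=[-1.7670]
Step 10: x=[4.9337] v=[-1.8962]
Step 11: x=[4.8334] v=[-2.0059]
Step 12: x=[4.7287] v=[-2.0950]
Step 13: x=[4.6206] v=[-2.1626]
Step 14: x=[4.5102] v=[-2.2079]
Step 15: x=[4.3987] v=[-2.2306]
Step 16: x=[4.2872] v=[-2.2303]
Step 17: x=[4.1768] v=[-2.2071]
Step 18: x=[4.0687] v=[-2.1612]
Step 19: x=[3.9640] v=[-2.0931]
Step 20: x=[3.8638] v=[-2.0035]
Step 21: x=[3.7691] v=[-1.8933]
Step 22: x=[3.6809] v=[-1.7636]
Step 23: x=[3.6001] v=[-1.6158]
Step 24: x=[3.5275] v=[-1.4514]
Step 25: x=[3.4639] v=[-1.2721]
Step 26: x=[3.4099] v=[-1.0797]
Step 27: x=[3.3661] v=[-0.8762]
Step 28: x=[3.3329] v=[-0.6637]
Step 29: x=[3.3107] v=[-0.4444]
Step 30: x=[3.2997] v=[-0.2205]
Step 31: x=[3.3000] v=[0.0057]
First v>=0 after going negative at step 31, time=1.5500

Answer: 1.5500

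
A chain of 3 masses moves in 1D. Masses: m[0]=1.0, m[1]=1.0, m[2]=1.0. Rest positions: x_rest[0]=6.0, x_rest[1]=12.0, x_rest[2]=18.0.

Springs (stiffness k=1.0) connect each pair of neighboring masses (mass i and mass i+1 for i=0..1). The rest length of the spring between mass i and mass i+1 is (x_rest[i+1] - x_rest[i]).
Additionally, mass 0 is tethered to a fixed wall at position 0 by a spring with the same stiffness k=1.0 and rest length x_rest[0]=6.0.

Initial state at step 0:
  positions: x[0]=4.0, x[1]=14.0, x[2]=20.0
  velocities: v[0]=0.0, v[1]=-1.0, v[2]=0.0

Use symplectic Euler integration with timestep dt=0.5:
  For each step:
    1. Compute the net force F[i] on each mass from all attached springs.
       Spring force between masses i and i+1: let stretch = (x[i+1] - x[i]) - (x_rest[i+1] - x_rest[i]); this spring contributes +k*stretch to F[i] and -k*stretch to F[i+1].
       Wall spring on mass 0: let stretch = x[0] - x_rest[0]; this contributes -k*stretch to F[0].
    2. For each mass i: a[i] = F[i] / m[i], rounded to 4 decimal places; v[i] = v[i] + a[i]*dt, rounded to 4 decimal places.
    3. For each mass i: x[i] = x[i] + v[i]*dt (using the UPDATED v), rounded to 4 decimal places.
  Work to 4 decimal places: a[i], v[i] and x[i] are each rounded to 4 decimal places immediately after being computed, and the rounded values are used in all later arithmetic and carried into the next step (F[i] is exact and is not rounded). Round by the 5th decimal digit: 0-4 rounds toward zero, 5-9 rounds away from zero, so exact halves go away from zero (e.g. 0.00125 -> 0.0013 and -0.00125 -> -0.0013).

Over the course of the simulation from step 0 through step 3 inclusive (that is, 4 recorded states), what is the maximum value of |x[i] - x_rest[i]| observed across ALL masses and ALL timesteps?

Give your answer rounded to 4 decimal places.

Step 0: x=[4.0000 14.0000 20.0000] v=[0.0000 -1.0000 0.0000]
Step 1: x=[5.5000 12.5000 20.0000] v=[3.0000 -3.0000 0.0000]
Step 2: x=[7.3750 11.1250 19.6250] v=[3.7500 -2.7500 -0.7500]
Step 3: x=[8.3438 10.9375 18.6250] v=[1.9375 -0.3750 -2.0000]
Max displacement = 2.3438

Answer: 2.3438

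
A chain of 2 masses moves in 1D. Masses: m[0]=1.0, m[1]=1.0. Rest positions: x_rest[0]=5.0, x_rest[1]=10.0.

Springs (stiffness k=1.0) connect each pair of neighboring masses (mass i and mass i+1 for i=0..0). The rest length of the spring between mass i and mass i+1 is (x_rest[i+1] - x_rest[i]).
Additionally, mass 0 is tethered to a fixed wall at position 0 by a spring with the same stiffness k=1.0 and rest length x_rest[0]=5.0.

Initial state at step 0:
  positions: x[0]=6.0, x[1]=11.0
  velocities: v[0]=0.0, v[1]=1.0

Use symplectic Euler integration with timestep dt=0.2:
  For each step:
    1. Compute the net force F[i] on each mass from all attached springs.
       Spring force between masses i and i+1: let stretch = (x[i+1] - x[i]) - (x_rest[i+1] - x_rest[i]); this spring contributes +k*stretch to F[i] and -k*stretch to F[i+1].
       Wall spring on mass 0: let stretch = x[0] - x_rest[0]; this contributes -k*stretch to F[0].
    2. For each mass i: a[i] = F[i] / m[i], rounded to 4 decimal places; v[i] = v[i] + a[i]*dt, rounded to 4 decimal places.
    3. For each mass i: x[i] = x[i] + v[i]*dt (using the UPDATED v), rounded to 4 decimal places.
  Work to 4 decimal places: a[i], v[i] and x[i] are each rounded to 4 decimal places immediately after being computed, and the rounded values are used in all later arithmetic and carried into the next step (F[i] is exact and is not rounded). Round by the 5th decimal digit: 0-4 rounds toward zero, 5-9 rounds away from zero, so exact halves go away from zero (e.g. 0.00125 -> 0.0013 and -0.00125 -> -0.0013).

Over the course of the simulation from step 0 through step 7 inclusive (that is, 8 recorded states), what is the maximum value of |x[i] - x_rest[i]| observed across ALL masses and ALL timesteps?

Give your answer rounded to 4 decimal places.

Step 0: x=[6.0000 11.0000] v=[0.0000 1.0000]
Step 1: x=[5.9600 11.2000] v=[-0.2000 1.0000]
Step 2: x=[5.8912 11.3904] v=[-0.3440 0.9520]
Step 3: x=[5.8067 11.5608] v=[-0.4224 0.8522]
Step 4: x=[5.7201 11.7011] v=[-0.4329 0.7014]
Step 5: x=[5.6440 11.8021] v=[-0.3807 0.5052]
Step 6: x=[5.5884 11.8568] v=[-0.2779 0.2736]
Step 7: x=[5.5600 11.8608] v=[-0.1419 0.0199]
Max displacement = 1.8608

Answer: 1.8608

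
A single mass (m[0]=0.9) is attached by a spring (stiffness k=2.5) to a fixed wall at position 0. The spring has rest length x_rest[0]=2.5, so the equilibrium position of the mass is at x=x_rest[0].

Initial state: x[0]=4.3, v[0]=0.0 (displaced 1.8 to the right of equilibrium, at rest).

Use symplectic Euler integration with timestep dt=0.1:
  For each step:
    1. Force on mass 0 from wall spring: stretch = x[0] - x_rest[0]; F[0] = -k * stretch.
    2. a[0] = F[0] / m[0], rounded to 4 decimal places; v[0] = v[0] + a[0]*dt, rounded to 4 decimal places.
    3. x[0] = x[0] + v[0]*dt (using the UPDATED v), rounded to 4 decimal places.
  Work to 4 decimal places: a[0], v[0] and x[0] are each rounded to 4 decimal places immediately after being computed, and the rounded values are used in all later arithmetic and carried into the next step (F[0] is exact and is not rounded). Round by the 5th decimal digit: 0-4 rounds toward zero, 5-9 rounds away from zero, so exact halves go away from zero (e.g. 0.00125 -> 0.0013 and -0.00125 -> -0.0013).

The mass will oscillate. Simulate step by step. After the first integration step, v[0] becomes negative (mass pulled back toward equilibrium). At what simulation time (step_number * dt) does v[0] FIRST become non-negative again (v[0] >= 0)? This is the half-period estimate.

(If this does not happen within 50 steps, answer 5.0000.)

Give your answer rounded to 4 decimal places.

Answer: 1.9000

Derivation:
Step 0: x=[4.3000] v=[0.0000]
Step 1: x=[4.2500] v=[-0.5000]
Step 2: x=[4.1514] v=[-0.9861]
Step 3: x=[4.0069] v=[-1.4448]
Step 4: x=[3.8206] v=[-1.8634]
Step 5: x=[3.5976] v=[-2.2302]
Step 6: x=[3.3441] v=[-2.5351]
Step 7: x=[3.0671] v=[-2.7696]
Step 8: x=[2.7744] v=[-2.9271]
Step 9: x=[2.4741] v=[-3.0033]
Step 10: x=[2.1745] v=[-2.9961]
Step 11: x=[1.8839] v=[-2.9057]
Step 12: x=[1.6104] v=[-2.7346]
Step 13: x=[1.3617] v=[-2.4875]
Step 14: x=[1.1446] v=[-2.1713]
Step 15: x=[0.9651] v=[-1.7948]
Step 16: x=[0.8283] v=[-1.3684]
Step 17: x=[0.7379] v=[-0.9040]
Step 18: x=[0.6965] v=[-0.4145]
Step 19: x=[0.7052] v=[0.0865]
First v>=0 after going negative at step 19, time=1.9000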